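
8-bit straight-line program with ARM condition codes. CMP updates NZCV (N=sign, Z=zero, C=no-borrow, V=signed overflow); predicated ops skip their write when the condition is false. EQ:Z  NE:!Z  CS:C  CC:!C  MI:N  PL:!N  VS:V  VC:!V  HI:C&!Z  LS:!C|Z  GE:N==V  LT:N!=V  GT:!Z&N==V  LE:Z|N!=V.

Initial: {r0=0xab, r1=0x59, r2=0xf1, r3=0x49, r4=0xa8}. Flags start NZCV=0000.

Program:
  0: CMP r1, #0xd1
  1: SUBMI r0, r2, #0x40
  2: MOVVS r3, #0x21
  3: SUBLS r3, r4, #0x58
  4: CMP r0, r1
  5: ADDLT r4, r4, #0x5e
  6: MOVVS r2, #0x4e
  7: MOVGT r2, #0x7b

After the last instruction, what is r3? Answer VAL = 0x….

VAL = 0x50

0: ✓ CMP  NZCV=1001
1: ✓ SUBMI  r0←0xb1
2: ✓ MOVVS  r3←0x21
3: ✓ SUBLS  r3←0x50
4: ✓ CMP  NZCV=0011
5: ✓ ADDLT  r4←0x06
6: ✓ MOVVS  r2←0x4e
7: · MOVGT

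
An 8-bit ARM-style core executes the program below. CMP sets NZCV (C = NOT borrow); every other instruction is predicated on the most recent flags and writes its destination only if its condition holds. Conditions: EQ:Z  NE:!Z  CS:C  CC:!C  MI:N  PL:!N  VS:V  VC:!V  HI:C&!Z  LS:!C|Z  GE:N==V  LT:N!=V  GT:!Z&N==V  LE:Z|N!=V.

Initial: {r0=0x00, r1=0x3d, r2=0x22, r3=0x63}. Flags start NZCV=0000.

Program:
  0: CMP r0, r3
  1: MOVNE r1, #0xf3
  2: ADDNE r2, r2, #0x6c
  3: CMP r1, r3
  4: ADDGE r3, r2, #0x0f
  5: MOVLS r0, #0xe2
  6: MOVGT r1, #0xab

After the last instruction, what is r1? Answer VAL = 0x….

VAL = 0xf3

[0] flags=1000 → (cmp)
[1] flags=1000 NE?T → r1=0xf3
[2] flags=1000 NE?T → r2=0x8e
[3] flags=1010 → (cmp)
[4] flags=1010 GE?F → skip
[5] flags=1010 LS?F → skip
[6] flags=1010 GT?F → skip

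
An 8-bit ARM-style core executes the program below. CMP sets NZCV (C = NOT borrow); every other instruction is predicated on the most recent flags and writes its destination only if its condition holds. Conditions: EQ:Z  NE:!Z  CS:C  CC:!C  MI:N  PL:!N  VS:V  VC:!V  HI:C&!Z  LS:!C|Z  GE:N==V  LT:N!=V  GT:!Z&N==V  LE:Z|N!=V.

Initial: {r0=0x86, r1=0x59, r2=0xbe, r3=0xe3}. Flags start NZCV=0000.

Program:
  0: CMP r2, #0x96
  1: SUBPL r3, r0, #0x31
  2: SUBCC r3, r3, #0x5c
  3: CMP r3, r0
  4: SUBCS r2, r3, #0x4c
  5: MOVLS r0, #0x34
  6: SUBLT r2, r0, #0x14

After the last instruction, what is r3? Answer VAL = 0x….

0: ✓ CMP  NZCV=0010
1: ✓ SUBPL  r3←0x55
2: · SUBCC
3: ✓ CMP  NZCV=1001
4: · SUBCS
5: ✓ MOVLS  r0←0x34
6: · SUBLT

VAL = 0x55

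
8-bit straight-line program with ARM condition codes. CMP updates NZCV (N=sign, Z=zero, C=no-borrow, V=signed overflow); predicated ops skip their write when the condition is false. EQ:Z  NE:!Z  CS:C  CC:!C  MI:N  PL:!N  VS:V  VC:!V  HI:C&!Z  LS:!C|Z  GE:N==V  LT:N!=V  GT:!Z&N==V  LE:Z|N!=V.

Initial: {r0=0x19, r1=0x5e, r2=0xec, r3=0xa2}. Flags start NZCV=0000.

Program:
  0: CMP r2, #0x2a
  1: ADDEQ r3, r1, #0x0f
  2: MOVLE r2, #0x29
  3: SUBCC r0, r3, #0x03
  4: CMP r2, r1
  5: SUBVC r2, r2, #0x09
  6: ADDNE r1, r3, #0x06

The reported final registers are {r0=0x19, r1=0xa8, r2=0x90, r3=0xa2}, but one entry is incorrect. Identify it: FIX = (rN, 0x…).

[0] flags=1010 → (cmp)
[1] flags=1010 EQ?F → skip
[2] flags=1010 LE?T → r2=0x29
[3] flags=1010 CC?F → skip
[4] flags=1000 → (cmp)
[5] flags=1000 VC?T → r2=0x20
[6] flags=1000 NE?T → r1=0xa8

FIX = (r2, 0x20)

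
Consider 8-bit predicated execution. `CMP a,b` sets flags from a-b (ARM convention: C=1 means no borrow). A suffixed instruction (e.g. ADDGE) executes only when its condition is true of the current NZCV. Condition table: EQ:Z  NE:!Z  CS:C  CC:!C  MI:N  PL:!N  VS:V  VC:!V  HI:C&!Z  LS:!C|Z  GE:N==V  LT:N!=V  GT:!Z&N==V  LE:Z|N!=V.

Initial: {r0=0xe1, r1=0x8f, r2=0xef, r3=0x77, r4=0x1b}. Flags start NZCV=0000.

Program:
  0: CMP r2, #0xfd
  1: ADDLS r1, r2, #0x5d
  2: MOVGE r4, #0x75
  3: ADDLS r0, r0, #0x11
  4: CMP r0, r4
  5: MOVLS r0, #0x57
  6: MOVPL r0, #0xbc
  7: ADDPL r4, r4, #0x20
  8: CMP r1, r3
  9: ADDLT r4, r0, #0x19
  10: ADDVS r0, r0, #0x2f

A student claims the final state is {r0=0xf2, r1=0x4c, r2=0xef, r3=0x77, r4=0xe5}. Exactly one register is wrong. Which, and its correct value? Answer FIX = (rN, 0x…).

FIX = (r4, 0x0b)

[0] flags=1000 → (cmp)
[1] flags=1000 LS?T → r1=0x4c
[2] flags=1000 GE?F → skip
[3] flags=1000 LS?T → r0=0xf2
[4] flags=1010 → (cmp)
[5] flags=1010 LS?F → skip
[6] flags=1010 PL?F → skip
[7] flags=1010 PL?F → skip
[8] flags=1000 → (cmp)
[9] flags=1000 LT?T → r4=0x0b
[10] flags=1000 VS?F → skip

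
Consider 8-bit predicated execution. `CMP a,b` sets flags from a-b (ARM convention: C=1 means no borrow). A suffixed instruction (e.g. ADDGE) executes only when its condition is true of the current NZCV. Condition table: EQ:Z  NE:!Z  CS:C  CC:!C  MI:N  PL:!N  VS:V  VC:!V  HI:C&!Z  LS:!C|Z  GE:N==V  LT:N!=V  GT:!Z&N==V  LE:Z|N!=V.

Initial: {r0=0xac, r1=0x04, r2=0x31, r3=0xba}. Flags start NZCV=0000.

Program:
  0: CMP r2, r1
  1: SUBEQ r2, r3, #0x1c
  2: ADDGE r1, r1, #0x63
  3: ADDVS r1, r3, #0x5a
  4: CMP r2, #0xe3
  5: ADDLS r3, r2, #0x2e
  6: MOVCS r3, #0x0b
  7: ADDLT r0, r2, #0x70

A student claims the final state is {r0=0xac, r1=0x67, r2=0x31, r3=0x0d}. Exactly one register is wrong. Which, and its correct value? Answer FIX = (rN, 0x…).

0: ✓ CMP  NZCV=0010
1: · SUBEQ
2: ✓ ADDGE  r1←0x67
3: · ADDVS
4: ✓ CMP  NZCV=0000
5: ✓ ADDLS  r3←0x5f
6: · MOVCS
7: · ADDLT

FIX = (r3, 0x5f)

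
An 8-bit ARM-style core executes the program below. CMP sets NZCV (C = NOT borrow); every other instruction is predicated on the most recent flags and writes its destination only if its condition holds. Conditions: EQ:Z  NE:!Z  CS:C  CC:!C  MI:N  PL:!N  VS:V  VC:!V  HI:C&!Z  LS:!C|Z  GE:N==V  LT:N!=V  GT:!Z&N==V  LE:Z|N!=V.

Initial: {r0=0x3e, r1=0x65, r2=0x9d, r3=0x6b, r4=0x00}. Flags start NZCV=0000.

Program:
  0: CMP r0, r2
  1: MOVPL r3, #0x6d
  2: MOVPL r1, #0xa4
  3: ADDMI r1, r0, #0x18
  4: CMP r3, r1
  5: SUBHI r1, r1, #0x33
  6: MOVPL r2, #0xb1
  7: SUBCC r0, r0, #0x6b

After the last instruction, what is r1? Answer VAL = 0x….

VAL = 0x23

[0] flags=1001 → (cmp)
[1] flags=1001 PL?F → skip
[2] flags=1001 PL?F → skip
[3] flags=1001 MI?T → r1=0x56
[4] flags=0010 → (cmp)
[5] flags=0010 HI?T → r1=0x23
[6] flags=0010 PL?T → r2=0xb1
[7] flags=0010 CC?F → skip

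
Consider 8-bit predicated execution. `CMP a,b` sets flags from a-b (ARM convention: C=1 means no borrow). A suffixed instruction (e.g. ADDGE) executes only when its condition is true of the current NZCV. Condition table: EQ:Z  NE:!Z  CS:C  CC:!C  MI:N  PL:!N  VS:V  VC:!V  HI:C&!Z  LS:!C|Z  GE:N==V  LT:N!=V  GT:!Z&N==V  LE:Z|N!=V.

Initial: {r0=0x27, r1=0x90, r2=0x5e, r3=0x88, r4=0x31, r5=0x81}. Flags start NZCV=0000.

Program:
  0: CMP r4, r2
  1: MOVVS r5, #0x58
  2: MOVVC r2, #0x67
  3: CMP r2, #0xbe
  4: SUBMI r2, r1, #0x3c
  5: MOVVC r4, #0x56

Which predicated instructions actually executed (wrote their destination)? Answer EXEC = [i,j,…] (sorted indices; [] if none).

EXEC = [2,4]

[0] flags=1000 → (cmp)
[1] flags=1000 VS?F → skip
[2] flags=1000 VC?T → r2=0x67
[3] flags=1001 → (cmp)
[4] flags=1001 MI?T → r2=0x54
[5] flags=1001 VC?F → skip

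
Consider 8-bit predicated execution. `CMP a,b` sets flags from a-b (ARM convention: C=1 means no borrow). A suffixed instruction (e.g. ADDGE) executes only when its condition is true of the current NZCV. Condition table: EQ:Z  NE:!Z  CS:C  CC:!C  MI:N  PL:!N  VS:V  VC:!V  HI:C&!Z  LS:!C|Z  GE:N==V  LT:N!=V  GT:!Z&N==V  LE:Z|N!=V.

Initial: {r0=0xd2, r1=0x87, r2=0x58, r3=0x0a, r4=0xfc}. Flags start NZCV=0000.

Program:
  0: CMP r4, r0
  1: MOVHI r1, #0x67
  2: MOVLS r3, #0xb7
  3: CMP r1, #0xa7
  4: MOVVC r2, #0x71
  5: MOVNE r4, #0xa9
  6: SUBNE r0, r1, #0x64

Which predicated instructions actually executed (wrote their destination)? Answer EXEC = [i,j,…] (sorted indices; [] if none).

0: ✓ CMP  NZCV=0010
1: ✓ MOVHI  r1←0x67
2: · MOVLS
3: ✓ CMP  NZCV=1001
4: · MOVVC
5: ✓ MOVNE  r4←0xa9
6: ✓ SUBNE  r0←0x03

EXEC = [1,5,6]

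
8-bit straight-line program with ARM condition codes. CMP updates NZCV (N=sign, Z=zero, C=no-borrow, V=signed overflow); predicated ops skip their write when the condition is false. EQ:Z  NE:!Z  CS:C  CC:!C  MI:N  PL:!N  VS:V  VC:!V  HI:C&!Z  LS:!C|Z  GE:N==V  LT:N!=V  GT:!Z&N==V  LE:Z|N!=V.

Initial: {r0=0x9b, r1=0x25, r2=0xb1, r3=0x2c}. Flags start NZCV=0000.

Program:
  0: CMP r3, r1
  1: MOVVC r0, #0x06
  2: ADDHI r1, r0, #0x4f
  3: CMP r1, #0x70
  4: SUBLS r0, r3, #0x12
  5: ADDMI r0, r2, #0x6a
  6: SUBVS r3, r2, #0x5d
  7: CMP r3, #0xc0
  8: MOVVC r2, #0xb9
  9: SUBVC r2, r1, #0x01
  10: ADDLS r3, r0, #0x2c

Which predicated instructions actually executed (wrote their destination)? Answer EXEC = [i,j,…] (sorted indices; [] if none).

[0] flags=0010 → (cmp)
[1] flags=0010 VC?T → r0=0x06
[2] flags=0010 HI?T → r1=0x55
[3] flags=1000 → (cmp)
[4] flags=1000 LS?T → r0=0x1a
[5] flags=1000 MI?T → r0=0x1b
[6] flags=1000 VS?F → skip
[7] flags=0000 → (cmp)
[8] flags=0000 VC?T → r2=0xb9
[9] flags=0000 VC?T → r2=0x54
[10] flags=0000 LS?T → r3=0x47

EXEC = [1,2,4,5,8,9,10]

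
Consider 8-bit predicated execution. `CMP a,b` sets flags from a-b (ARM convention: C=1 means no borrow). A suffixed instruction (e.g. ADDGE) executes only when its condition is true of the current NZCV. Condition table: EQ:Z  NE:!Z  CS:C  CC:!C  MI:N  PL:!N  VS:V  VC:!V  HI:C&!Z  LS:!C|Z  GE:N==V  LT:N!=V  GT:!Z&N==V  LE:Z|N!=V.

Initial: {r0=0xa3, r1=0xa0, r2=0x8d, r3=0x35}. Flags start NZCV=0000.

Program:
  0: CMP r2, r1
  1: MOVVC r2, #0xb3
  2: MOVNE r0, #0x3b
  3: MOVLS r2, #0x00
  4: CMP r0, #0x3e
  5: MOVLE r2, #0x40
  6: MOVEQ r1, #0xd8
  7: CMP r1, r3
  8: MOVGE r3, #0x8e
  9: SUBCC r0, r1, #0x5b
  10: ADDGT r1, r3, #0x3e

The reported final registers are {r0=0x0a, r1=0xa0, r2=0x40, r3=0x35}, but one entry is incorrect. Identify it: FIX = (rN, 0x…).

FIX = (r0, 0x3b)

0: ✓ CMP  NZCV=1000
1: ✓ MOVVC  r2←0xb3
2: ✓ MOVNE  r0←0x3b
3: ✓ MOVLS  r2←0x00
4: ✓ CMP  NZCV=1000
5: ✓ MOVLE  r2←0x40
6: · MOVEQ
7: ✓ CMP  NZCV=0011
8: · MOVGE
9: · SUBCC
10: · ADDGT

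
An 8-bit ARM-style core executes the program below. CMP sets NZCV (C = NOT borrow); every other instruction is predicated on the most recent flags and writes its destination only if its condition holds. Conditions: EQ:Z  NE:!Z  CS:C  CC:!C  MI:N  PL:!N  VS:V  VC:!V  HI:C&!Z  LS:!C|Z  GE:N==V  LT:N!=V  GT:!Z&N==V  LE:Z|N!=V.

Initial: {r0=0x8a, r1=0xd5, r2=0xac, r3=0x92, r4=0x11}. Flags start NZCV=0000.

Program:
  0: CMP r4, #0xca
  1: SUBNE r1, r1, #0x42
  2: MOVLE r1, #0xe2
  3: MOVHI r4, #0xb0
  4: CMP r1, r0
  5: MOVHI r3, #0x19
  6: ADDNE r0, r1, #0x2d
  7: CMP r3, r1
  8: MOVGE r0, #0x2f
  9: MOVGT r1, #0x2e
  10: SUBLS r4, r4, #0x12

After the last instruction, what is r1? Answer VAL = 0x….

0: ✓ CMP  NZCV=0000
1: ✓ SUBNE  r1←0x93
2: · MOVLE
3: · MOVHI
4: ✓ CMP  NZCV=0010
5: ✓ MOVHI  r3←0x19
6: ✓ ADDNE  r0←0xc0
7: ✓ CMP  NZCV=1001
8: ✓ MOVGE  r0←0x2f
9: ✓ MOVGT  r1←0x2e
10: ✓ SUBLS  r4←0xff

VAL = 0x2e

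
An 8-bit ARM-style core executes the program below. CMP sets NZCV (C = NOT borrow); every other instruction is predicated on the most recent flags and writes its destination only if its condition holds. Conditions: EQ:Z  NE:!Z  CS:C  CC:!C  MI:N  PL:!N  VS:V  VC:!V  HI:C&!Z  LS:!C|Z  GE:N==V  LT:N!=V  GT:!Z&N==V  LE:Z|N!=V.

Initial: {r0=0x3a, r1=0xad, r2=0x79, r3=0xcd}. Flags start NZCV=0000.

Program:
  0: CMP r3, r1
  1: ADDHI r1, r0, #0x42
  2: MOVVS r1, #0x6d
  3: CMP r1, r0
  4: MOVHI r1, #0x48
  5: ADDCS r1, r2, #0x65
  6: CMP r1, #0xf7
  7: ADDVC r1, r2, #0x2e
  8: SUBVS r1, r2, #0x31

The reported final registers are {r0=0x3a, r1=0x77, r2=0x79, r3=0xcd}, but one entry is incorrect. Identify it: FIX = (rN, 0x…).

FIX = (r1, 0xa7)

0: ✓ CMP  NZCV=0010
1: ✓ ADDHI  r1←0x7c
2: · MOVVS
3: ✓ CMP  NZCV=0010
4: ✓ MOVHI  r1←0x48
5: ✓ ADDCS  r1←0xde
6: ✓ CMP  NZCV=1000
7: ✓ ADDVC  r1←0xa7
8: · SUBVS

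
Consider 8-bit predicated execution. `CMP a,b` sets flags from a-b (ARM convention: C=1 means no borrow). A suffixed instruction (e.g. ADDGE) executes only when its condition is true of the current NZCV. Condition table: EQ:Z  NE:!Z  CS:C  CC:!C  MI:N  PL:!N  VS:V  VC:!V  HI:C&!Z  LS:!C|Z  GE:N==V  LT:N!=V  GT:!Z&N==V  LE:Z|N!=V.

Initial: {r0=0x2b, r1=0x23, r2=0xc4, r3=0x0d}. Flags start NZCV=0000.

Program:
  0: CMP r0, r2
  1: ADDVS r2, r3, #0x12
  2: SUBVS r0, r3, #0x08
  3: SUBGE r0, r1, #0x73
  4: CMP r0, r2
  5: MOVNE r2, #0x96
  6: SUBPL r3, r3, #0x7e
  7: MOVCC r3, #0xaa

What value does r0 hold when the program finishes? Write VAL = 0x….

VAL = 0xb0

0: ✓ CMP  NZCV=0000
1: · ADDVS
2: · SUBVS
3: ✓ SUBGE  r0←0xb0
4: ✓ CMP  NZCV=1000
5: ✓ MOVNE  r2←0x96
6: · SUBPL
7: ✓ MOVCC  r3←0xaa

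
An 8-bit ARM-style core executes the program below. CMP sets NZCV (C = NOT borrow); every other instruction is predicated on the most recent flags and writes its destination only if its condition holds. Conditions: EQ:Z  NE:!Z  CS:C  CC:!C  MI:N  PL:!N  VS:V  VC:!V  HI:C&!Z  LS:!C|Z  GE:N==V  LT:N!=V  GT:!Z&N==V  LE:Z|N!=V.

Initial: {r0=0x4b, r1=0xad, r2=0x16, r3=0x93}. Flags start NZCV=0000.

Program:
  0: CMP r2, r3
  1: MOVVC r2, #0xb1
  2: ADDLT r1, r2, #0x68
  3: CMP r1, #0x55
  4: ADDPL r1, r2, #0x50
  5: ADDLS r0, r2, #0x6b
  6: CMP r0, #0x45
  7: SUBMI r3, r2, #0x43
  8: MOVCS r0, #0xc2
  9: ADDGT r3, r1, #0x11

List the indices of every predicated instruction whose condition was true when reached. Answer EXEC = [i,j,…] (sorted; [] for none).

EXEC = [4,8,9]

0: ✓ CMP  NZCV=1001
1: · MOVVC
2: · ADDLT
3: ✓ CMP  NZCV=0011
4: ✓ ADDPL  r1←0x66
5: · ADDLS
6: ✓ CMP  NZCV=0010
7: · SUBMI
8: ✓ MOVCS  r0←0xc2
9: ✓ ADDGT  r3←0x77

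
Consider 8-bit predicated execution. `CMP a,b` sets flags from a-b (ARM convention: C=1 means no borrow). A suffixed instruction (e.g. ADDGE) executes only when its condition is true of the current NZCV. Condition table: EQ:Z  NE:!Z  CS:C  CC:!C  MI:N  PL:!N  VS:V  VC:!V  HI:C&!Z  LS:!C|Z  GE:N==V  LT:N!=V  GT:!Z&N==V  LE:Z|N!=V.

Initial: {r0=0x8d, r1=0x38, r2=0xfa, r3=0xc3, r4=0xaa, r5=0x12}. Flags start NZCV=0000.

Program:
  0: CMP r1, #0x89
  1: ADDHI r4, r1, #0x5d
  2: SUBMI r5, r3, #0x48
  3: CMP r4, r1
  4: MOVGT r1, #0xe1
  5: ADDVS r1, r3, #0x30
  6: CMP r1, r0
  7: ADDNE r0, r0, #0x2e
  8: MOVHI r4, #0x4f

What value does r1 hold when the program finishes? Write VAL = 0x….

VAL = 0xf3

[0] flags=1001 → (cmp)
[1] flags=1001 HI?F → skip
[2] flags=1001 MI?T → r5=0x7b
[3] flags=0011 → (cmp)
[4] flags=0011 GT?F → skip
[5] flags=0011 VS?T → r1=0xf3
[6] flags=0010 → (cmp)
[7] flags=0010 NE?T → r0=0xbb
[8] flags=0010 HI?T → r4=0x4f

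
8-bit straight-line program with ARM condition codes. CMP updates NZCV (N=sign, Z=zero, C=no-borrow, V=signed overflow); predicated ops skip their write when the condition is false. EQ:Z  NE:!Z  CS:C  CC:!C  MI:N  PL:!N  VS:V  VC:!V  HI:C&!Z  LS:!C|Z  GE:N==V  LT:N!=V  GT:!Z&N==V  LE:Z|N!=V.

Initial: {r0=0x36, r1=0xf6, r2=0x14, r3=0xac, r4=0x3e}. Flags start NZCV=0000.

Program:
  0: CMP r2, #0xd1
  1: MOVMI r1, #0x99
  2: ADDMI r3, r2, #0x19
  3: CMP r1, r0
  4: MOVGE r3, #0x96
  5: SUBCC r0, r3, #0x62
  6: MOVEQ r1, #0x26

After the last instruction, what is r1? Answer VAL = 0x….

[0] flags=0000 → (cmp)
[1] flags=0000 MI?F → skip
[2] flags=0000 MI?F → skip
[3] flags=1010 → (cmp)
[4] flags=1010 GE?F → skip
[5] flags=1010 CC?F → skip
[6] flags=1010 EQ?F → skip

VAL = 0xf6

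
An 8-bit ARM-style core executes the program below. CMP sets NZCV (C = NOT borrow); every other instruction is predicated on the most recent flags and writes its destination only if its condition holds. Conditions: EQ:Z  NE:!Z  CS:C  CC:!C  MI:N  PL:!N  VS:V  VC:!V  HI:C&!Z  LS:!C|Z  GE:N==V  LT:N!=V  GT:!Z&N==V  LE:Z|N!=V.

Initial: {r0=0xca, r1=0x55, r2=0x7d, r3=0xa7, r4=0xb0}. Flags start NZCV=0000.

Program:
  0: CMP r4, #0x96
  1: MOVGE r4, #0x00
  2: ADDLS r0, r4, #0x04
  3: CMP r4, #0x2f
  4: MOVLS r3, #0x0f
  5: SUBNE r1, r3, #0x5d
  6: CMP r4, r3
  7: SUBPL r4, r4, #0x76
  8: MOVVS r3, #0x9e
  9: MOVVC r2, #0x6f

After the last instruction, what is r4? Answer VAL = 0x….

0: ✓ CMP  NZCV=0010
1: ✓ MOVGE  r4←0x00
2: · ADDLS
3: ✓ CMP  NZCV=1000
4: ✓ MOVLS  r3←0x0f
5: ✓ SUBNE  r1←0xb2
6: ✓ CMP  NZCV=1000
7: · SUBPL
8: · MOVVS
9: ✓ MOVVC  r2←0x6f

VAL = 0x00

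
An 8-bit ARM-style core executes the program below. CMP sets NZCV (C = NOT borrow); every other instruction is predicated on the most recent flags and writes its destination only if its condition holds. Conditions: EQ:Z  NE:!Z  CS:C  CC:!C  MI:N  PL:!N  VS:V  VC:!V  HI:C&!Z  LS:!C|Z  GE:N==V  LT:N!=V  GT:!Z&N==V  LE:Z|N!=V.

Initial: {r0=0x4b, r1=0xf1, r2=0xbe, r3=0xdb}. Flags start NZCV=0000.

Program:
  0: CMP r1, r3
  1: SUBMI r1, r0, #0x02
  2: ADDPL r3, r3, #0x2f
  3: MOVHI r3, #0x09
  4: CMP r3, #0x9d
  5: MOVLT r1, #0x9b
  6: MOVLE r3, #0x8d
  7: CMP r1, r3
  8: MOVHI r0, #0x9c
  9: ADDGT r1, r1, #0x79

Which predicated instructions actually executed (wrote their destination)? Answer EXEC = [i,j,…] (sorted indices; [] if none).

EXEC = [2,3,8]

0: ✓ CMP  NZCV=0010
1: · SUBMI
2: ✓ ADDPL  r3←0x0a
3: ✓ MOVHI  r3←0x09
4: ✓ CMP  NZCV=0000
5: · MOVLT
6: · MOVLE
7: ✓ CMP  NZCV=1010
8: ✓ MOVHI  r0←0x9c
9: · ADDGT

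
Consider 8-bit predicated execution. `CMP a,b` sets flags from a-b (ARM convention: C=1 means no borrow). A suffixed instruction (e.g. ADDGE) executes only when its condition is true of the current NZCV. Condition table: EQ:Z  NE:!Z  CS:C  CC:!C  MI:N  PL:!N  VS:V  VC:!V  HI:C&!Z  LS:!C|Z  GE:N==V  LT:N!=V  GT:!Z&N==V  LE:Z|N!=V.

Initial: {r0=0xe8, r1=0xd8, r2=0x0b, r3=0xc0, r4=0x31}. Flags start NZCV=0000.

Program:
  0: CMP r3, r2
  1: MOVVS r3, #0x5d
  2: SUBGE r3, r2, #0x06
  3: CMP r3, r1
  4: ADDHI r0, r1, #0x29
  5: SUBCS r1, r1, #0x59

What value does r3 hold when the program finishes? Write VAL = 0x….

0: ✓ CMP  NZCV=1010
1: · MOVVS
2: · SUBGE
3: ✓ CMP  NZCV=1000
4: · ADDHI
5: · SUBCS

VAL = 0xc0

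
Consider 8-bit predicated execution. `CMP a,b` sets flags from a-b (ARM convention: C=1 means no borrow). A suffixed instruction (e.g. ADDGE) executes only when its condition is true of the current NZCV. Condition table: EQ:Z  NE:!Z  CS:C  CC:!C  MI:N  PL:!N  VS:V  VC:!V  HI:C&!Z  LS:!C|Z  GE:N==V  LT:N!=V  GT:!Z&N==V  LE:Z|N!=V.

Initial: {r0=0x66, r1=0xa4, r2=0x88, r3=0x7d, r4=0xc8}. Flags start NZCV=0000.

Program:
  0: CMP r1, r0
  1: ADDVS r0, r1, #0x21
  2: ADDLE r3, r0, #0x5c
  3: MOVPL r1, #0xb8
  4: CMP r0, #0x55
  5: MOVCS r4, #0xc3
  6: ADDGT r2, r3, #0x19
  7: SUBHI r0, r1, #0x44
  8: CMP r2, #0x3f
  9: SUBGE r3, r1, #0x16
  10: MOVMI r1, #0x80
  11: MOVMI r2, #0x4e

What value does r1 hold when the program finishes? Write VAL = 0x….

0: ✓ CMP  NZCV=0011
1: ✓ ADDVS  r0←0xc5
2: ✓ ADDLE  r3←0x21
3: ✓ MOVPL  r1←0xb8
4: ✓ CMP  NZCV=0011
5: ✓ MOVCS  r4←0xc3
6: · ADDGT
7: ✓ SUBHI  r0←0x74
8: ✓ CMP  NZCV=0011
9: · SUBGE
10: · MOVMI
11: · MOVMI

VAL = 0xb8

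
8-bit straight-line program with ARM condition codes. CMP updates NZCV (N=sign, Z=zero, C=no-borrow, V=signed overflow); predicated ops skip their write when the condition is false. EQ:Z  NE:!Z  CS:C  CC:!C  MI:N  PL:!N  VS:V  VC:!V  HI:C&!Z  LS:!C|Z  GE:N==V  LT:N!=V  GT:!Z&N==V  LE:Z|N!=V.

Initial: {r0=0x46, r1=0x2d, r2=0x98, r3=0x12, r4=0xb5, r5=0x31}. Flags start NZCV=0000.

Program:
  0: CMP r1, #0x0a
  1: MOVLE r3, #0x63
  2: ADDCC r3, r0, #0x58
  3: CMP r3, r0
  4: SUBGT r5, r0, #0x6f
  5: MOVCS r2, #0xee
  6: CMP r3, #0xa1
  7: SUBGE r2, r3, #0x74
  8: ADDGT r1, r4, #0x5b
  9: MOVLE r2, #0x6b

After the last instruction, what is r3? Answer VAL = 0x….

VAL = 0x12

0: ✓ CMP  NZCV=0010
1: · MOVLE
2: · ADDCC
3: ✓ CMP  NZCV=1000
4: · SUBGT
5: · MOVCS
6: ✓ CMP  NZCV=0000
7: ✓ SUBGE  r2←0x9e
8: ✓ ADDGT  r1←0x10
9: · MOVLE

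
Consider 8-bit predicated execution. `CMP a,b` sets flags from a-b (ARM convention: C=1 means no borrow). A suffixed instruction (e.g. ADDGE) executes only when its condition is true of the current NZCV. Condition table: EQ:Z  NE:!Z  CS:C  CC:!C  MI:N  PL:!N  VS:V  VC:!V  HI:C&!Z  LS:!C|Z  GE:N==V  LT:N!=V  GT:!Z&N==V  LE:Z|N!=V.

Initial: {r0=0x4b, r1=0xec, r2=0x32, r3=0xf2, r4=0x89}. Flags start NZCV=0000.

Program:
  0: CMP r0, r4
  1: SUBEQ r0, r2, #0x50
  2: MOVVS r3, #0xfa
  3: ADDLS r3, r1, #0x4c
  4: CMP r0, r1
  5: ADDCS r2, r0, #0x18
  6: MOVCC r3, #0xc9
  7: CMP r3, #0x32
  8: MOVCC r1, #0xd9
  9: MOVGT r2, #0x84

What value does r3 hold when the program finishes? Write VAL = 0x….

0: ✓ CMP  NZCV=1001
1: · SUBEQ
2: ✓ MOVVS  r3←0xfa
3: ✓ ADDLS  r3←0x38
4: ✓ CMP  NZCV=0000
5: · ADDCS
6: ✓ MOVCC  r3←0xc9
7: ✓ CMP  NZCV=1010
8: · MOVCC
9: · MOVGT

VAL = 0xc9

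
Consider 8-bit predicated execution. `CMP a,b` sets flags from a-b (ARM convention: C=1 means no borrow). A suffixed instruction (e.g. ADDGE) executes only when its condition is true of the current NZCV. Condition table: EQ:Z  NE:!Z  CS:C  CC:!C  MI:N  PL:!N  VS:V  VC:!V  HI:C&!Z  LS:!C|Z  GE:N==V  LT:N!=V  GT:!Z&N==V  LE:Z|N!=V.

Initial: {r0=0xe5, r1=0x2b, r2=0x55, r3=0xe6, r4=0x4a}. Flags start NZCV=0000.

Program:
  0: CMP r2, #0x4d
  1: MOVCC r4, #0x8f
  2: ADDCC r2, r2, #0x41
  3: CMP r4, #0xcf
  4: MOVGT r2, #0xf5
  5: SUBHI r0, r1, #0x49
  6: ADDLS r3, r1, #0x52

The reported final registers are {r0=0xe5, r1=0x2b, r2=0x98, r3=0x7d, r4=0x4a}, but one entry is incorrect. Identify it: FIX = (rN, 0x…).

[0] flags=0010 → (cmp)
[1] flags=0010 CC?F → skip
[2] flags=0010 CC?F → skip
[3] flags=0000 → (cmp)
[4] flags=0000 GT?T → r2=0xf5
[5] flags=0000 HI?F → skip
[6] flags=0000 LS?T → r3=0x7d

FIX = (r2, 0xf5)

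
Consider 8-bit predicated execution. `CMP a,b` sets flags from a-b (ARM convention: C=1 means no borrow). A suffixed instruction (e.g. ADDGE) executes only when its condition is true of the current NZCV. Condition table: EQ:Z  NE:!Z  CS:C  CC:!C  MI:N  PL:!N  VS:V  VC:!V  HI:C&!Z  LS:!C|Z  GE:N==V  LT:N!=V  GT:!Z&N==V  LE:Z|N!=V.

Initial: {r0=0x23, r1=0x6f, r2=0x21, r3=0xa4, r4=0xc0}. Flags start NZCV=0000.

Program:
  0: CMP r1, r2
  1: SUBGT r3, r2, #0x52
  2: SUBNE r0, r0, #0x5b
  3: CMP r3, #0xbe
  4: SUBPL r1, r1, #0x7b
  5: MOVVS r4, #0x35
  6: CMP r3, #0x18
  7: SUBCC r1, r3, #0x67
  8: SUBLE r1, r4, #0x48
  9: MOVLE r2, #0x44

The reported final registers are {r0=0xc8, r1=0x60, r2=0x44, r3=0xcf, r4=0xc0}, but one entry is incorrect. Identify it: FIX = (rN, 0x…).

[0] flags=0010 → (cmp)
[1] flags=0010 GT?T → r3=0xcf
[2] flags=0010 NE?T → r0=0xc8
[3] flags=0010 → (cmp)
[4] flags=0010 PL?T → r1=0xf4
[5] flags=0010 VS?F → skip
[6] flags=1010 → (cmp)
[7] flags=1010 CC?F → skip
[8] flags=1010 LE?T → r1=0x78
[9] flags=1010 LE?T → r2=0x44

FIX = (r1, 0x78)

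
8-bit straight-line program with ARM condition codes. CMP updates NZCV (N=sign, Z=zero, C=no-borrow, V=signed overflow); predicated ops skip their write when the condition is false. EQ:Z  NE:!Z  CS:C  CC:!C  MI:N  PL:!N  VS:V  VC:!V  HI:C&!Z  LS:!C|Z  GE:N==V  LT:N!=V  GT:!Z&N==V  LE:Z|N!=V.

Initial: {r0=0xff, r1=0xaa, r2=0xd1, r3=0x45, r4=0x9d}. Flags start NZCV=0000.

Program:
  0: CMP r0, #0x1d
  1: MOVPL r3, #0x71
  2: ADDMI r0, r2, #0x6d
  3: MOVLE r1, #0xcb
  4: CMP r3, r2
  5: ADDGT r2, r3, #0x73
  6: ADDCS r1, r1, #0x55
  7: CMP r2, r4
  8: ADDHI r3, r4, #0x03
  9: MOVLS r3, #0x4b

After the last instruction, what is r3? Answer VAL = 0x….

[0] flags=1010 → (cmp)
[1] flags=1010 PL?F → skip
[2] flags=1010 MI?T → r0=0x3e
[3] flags=1010 LE?T → r1=0xcb
[4] flags=0000 → (cmp)
[5] flags=0000 GT?T → r2=0xb8
[6] flags=0000 CS?F → skip
[7] flags=0010 → (cmp)
[8] flags=0010 HI?T → r3=0xa0
[9] flags=0010 LS?F → skip

VAL = 0xa0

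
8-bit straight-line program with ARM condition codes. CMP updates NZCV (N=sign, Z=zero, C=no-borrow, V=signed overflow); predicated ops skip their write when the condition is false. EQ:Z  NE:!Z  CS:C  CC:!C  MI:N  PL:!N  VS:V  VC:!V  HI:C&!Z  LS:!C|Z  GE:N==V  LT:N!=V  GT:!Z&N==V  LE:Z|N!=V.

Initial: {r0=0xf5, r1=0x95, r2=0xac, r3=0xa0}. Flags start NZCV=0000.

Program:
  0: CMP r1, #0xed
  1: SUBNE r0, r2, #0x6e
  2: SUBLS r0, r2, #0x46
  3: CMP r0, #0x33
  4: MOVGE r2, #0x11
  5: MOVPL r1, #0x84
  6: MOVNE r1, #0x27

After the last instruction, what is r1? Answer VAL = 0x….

VAL = 0x27

0: ✓ CMP  NZCV=1000
1: ✓ SUBNE  r0←0x3e
2: ✓ SUBLS  r0←0x66
3: ✓ CMP  NZCV=0010
4: ✓ MOVGE  r2←0x11
5: ✓ MOVPL  r1←0x84
6: ✓ MOVNE  r1←0x27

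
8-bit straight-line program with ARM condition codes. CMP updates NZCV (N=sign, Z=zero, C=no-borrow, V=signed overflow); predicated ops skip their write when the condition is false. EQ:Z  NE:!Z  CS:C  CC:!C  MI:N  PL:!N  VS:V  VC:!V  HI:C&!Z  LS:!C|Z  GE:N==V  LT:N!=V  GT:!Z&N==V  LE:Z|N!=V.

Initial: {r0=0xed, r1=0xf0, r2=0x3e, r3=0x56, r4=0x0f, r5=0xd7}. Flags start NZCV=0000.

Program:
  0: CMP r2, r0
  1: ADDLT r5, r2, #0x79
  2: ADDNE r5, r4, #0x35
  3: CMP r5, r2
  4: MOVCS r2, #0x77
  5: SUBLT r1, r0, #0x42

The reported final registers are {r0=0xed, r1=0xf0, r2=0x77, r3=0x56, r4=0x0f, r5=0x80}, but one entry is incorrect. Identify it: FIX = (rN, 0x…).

[0] flags=0000 → (cmp)
[1] flags=0000 LT?F → skip
[2] flags=0000 NE?T → r5=0x44
[3] flags=0010 → (cmp)
[4] flags=0010 CS?T → r2=0x77
[5] flags=0010 LT?F → skip

FIX = (r5, 0x44)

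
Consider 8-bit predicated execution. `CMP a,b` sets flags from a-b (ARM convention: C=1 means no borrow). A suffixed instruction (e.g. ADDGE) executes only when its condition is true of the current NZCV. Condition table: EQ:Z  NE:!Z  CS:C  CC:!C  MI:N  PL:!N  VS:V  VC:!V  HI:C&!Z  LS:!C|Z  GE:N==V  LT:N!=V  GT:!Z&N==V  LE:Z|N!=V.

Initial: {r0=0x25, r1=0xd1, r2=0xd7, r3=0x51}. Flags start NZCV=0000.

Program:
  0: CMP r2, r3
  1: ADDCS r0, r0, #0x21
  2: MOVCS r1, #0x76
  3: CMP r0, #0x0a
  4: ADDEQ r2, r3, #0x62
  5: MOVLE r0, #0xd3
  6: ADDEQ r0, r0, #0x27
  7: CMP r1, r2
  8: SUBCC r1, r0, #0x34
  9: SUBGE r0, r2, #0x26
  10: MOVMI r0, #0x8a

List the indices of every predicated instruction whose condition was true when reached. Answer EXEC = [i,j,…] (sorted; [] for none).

EXEC = [1,2,8,9,10]

0: ✓ CMP  NZCV=1010
1: ✓ ADDCS  r0←0x46
2: ✓ MOVCS  r1←0x76
3: ✓ CMP  NZCV=0010
4: · ADDEQ
5: · MOVLE
6: · ADDEQ
7: ✓ CMP  NZCV=1001
8: ✓ SUBCC  r1←0x12
9: ✓ SUBGE  r0←0xb1
10: ✓ MOVMI  r0←0x8a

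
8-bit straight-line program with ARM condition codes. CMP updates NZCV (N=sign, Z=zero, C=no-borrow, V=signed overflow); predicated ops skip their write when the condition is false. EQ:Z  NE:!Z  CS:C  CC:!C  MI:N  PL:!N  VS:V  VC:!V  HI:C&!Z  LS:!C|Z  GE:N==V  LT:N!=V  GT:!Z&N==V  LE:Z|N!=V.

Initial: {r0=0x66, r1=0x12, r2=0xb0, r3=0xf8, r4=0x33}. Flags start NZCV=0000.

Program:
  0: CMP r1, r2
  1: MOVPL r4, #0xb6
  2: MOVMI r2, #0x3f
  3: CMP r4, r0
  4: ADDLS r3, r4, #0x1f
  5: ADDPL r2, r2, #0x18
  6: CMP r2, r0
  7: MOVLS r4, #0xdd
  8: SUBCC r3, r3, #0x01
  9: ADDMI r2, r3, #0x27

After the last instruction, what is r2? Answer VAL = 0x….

[0] flags=0000 → (cmp)
[1] flags=0000 PL?T → r4=0xb6
[2] flags=0000 MI?F → skip
[3] flags=0011 → (cmp)
[4] flags=0011 LS?F → skip
[5] flags=0011 PL?T → r2=0xc8
[6] flags=0011 → (cmp)
[7] flags=0011 LS?F → skip
[8] flags=0011 CC?F → skip
[9] flags=0011 MI?F → skip

VAL = 0xc8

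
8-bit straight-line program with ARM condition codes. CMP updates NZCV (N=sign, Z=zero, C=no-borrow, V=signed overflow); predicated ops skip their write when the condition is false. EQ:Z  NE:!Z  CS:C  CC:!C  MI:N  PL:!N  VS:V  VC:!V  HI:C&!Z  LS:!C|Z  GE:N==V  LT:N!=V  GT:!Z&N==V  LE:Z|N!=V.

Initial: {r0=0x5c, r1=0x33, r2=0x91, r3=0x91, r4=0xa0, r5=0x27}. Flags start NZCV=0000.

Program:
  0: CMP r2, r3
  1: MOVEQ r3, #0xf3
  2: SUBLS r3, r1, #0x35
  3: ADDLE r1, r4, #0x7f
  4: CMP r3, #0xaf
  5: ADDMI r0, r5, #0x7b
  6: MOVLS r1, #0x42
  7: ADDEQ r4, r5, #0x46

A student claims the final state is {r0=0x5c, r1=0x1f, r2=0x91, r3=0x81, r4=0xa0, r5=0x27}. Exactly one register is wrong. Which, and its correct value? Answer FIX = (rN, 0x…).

FIX = (r3, 0xfe)

[0] flags=0110 → (cmp)
[1] flags=0110 EQ?T → r3=0xf3
[2] flags=0110 LS?T → r3=0xfe
[3] flags=0110 LE?T → r1=0x1f
[4] flags=0010 → (cmp)
[5] flags=0010 MI?F → skip
[6] flags=0010 LS?F → skip
[7] flags=0010 EQ?F → skip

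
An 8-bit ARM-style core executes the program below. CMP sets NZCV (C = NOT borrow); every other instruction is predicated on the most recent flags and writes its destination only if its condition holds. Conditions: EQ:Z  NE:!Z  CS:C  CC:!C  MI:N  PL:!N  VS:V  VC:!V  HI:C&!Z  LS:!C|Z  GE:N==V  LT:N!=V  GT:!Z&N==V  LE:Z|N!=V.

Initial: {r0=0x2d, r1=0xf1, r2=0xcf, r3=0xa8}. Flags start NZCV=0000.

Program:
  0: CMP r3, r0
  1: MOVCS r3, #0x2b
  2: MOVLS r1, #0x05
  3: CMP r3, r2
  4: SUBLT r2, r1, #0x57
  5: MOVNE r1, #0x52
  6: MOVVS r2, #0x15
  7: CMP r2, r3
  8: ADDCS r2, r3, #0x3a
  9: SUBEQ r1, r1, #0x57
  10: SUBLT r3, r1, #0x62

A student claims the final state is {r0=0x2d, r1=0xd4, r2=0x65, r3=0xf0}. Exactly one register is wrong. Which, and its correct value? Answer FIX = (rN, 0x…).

FIX = (r1, 0x52)

0: ✓ CMP  NZCV=0011
1: ✓ MOVCS  r3←0x2b
2: · MOVLS
3: ✓ CMP  NZCV=0000
4: · SUBLT
5: ✓ MOVNE  r1←0x52
6: · MOVVS
7: ✓ CMP  NZCV=1010
8: ✓ ADDCS  r2←0x65
9: · SUBEQ
10: ✓ SUBLT  r3←0xf0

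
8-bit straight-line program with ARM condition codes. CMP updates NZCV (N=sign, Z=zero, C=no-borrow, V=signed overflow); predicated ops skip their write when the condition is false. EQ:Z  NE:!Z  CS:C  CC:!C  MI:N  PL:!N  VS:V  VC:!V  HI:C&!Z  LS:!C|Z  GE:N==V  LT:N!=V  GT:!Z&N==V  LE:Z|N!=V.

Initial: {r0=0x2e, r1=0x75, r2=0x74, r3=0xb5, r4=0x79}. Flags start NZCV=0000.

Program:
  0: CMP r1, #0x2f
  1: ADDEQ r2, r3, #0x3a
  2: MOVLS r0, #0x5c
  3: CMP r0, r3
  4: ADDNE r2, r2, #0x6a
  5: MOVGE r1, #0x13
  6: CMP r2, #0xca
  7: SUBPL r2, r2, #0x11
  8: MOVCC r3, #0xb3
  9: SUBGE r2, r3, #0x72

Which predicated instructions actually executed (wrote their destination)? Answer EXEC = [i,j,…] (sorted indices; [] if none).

EXEC = [4,5,7,9]

0: ✓ CMP  NZCV=0010
1: · ADDEQ
2: · MOVLS
3: ✓ CMP  NZCV=0000
4: ✓ ADDNE  r2←0xde
5: ✓ MOVGE  r1←0x13
6: ✓ CMP  NZCV=0010
7: ✓ SUBPL  r2←0xcd
8: · MOVCC
9: ✓ SUBGE  r2←0x43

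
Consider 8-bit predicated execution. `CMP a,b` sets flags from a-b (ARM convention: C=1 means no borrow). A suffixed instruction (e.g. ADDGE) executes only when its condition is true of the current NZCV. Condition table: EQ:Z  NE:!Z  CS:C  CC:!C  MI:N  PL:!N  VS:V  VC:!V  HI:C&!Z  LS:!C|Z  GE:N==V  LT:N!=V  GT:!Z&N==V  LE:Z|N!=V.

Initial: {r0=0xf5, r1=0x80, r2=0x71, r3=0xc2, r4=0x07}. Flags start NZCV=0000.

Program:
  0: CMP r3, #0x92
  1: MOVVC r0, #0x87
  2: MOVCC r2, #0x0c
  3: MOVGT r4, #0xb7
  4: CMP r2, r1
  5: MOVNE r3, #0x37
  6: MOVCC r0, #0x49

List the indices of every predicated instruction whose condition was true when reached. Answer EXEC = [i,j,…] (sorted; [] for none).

0: ✓ CMP  NZCV=0010
1: ✓ MOVVC  r0←0x87
2: · MOVCC
3: ✓ MOVGT  r4←0xb7
4: ✓ CMP  NZCV=1001
5: ✓ MOVNE  r3←0x37
6: ✓ MOVCC  r0←0x49

EXEC = [1,3,5,6]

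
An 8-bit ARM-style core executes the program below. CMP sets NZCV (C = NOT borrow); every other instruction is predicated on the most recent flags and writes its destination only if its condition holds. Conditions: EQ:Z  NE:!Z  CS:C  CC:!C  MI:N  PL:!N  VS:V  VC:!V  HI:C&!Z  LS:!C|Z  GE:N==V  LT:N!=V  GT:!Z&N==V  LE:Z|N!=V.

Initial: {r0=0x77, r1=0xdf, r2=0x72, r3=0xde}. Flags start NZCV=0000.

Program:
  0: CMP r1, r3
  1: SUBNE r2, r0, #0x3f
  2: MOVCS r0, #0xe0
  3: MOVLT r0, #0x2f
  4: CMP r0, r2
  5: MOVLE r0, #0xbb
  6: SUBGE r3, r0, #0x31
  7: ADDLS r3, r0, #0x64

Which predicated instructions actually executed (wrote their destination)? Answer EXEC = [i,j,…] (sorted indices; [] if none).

EXEC = [1,2,5]

[0] flags=0010 → (cmp)
[1] flags=0010 NE?T → r2=0x38
[2] flags=0010 CS?T → r0=0xe0
[3] flags=0010 LT?F → skip
[4] flags=1010 → (cmp)
[5] flags=1010 LE?T → r0=0xbb
[6] flags=1010 GE?F → skip
[7] flags=1010 LS?F → skip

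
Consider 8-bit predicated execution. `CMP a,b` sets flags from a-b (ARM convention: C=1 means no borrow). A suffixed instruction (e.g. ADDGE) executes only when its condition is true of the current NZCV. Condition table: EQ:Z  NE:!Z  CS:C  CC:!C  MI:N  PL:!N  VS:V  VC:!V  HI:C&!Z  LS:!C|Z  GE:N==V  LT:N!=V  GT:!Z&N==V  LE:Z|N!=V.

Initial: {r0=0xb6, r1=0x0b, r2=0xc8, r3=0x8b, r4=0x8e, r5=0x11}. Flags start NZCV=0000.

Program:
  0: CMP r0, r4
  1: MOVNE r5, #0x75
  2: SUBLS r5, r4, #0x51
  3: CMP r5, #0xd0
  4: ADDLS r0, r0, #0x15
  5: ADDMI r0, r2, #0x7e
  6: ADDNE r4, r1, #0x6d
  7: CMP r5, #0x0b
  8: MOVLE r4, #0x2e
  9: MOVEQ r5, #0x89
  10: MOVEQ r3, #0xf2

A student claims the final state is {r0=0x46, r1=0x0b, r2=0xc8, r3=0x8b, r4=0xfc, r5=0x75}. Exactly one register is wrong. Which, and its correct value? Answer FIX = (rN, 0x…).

FIX = (r4, 0x78)

0: ✓ CMP  NZCV=0010
1: ✓ MOVNE  r5←0x75
2: · SUBLS
3: ✓ CMP  NZCV=1001
4: ✓ ADDLS  r0←0xcb
5: ✓ ADDMI  r0←0x46
6: ✓ ADDNE  r4←0x78
7: ✓ CMP  NZCV=0010
8: · MOVLE
9: · MOVEQ
10: · MOVEQ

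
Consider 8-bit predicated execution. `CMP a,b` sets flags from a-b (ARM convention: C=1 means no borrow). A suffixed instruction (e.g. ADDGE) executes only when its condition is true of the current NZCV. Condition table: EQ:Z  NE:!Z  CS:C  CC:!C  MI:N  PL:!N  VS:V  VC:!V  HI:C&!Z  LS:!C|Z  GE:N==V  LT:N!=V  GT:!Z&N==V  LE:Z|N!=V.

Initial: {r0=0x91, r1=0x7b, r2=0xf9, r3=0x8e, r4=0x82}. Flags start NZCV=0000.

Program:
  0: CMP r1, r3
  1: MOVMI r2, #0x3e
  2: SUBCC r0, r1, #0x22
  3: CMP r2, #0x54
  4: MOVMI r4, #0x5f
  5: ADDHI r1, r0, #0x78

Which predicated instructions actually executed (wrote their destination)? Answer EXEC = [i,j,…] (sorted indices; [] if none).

0: ✓ CMP  NZCV=1001
1: ✓ MOVMI  r2←0x3e
2: ✓ SUBCC  r0←0x59
3: ✓ CMP  NZCV=1000
4: ✓ MOVMI  r4←0x5f
5: · ADDHI

EXEC = [1,2,4]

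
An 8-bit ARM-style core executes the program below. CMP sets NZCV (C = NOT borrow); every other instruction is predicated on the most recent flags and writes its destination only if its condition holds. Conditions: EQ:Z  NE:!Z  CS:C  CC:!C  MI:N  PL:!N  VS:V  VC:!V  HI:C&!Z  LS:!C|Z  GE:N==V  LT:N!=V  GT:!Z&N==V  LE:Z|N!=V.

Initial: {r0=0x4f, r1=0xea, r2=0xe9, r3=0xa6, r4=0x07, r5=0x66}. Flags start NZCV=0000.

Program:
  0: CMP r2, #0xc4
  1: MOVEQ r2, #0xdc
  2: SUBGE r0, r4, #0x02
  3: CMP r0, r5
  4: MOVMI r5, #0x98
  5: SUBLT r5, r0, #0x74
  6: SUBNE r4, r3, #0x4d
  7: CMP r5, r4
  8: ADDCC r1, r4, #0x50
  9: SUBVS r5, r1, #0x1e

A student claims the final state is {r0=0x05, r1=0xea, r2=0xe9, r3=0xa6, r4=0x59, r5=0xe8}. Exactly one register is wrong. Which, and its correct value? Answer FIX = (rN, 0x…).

[0] flags=0010 → (cmp)
[1] flags=0010 EQ?F → skip
[2] flags=0010 GE?T → r0=0x05
[3] flags=1000 → (cmp)
[4] flags=1000 MI?T → r5=0x98
[5] flags=1000 LT?T → r5=0x91
[6] flags=1000 NE?T → r4=0x59
[7] flags=0011 → (cmp)
[8] flags=0011 CC?F → skip
[9] flags=0011 VS?T → r5=0xcc

FIX = (r5, 0xcc)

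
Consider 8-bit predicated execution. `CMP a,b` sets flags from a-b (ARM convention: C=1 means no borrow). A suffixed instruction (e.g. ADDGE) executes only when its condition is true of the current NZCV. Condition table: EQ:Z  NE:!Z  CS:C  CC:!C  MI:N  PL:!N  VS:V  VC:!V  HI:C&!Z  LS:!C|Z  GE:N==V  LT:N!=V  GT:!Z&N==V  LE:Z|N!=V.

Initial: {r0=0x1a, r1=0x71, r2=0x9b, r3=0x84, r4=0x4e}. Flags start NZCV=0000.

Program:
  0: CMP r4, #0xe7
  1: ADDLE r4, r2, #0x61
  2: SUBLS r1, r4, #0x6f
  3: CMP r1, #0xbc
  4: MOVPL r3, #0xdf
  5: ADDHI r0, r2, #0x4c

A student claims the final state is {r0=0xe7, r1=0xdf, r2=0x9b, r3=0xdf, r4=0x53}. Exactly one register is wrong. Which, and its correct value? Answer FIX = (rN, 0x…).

[0] flags=0000 → (cmp)
[1] flags=0000 LE?F → skip
[2] flags=0000 LS?T → r1=0xdf
[3] flags=0010 → (cmp)
[4] flags=0010 PL?T → r3=0xdf
[5] flags=0010 HI?T → r0=0xe7

FIX = (r4, 0x4e)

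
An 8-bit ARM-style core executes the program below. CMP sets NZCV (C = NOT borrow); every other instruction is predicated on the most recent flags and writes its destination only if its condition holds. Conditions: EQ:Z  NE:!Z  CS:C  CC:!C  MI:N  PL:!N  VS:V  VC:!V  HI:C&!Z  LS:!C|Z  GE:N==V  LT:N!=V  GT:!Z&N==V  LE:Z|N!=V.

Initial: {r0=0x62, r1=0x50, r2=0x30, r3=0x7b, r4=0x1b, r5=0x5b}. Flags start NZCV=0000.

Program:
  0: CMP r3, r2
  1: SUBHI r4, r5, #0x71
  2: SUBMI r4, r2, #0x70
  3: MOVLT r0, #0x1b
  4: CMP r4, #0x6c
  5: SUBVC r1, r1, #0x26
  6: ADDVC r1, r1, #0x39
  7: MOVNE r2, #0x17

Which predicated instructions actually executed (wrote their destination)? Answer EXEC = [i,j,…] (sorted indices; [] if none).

0: ✓ CMP  NZCV=0010
1: ✓ SUBHI  r4←0xea
2: · SUBMI
3: · MOVLT
4: ✓ CMP  NZCV=0011
5: · SUBVC
6: · ADDVC
7: ✓ MOVNE  r2←0x17

EXEC = [1,7]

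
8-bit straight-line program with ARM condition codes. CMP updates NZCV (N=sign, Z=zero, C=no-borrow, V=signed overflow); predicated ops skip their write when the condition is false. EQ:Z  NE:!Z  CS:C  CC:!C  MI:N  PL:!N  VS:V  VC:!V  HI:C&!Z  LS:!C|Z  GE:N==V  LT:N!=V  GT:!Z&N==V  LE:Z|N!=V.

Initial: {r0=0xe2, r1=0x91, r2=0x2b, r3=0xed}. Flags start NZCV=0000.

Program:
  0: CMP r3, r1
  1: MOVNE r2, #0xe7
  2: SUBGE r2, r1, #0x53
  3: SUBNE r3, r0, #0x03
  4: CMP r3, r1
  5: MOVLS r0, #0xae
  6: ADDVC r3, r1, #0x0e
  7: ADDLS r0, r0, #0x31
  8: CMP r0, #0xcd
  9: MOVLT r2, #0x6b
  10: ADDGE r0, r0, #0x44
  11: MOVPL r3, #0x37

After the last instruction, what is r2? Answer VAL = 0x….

0: ✓ CMP  NZCV=0010
1: ✓ MOVNE  r2←0xe7
2: ✓ SUBGE  r2←0x3e
3: ✓ SUBNE  r3←0xdf
4: ✓ CMP  NZCV=0010
5: · MOVLS
6: ✓ ADDVC  r3←0x9f
7: · ADDLS
8: ✓ CMP  NZCV=0010
9: · MOVLT
10: ✓ ADDGE  r0←0x26
11: ✓ MOVPL  r3←0x37

VAL = 0x3e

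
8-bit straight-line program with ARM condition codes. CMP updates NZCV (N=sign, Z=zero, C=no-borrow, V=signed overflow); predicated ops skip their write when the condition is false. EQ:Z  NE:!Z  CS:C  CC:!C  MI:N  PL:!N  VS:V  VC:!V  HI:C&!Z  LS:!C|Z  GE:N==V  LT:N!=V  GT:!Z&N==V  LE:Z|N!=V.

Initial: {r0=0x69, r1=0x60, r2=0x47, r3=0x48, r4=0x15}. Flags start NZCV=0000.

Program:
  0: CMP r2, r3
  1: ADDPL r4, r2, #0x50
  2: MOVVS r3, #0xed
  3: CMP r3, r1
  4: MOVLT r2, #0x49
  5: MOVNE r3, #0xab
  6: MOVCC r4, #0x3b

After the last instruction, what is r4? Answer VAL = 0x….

0: ✓ CMP  NZCV=1000
1: · ADDPL
2: · MOVVS
3: ✓ CMP  NZCV=1000
4: ✓ MOVLT  r2←0x49
5: ✓ MOVNE  r3←0xab
6: ✓ MOVCC  r4←0x3b

VAL = 0x3b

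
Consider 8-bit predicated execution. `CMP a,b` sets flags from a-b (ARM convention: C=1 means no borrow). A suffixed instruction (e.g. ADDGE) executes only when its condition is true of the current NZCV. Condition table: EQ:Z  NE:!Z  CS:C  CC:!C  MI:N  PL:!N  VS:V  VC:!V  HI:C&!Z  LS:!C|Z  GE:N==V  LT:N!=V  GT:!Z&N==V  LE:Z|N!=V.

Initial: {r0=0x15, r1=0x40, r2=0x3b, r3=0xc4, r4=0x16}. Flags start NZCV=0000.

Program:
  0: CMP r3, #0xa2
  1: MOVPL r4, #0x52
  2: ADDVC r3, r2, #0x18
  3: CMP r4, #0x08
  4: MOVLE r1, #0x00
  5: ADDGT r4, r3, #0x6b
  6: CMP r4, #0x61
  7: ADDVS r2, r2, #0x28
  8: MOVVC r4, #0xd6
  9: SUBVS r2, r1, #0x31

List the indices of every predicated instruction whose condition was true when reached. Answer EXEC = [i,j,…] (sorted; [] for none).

0: ✓ CMP  NZCV=0010
1: ✓ MOVPL  r4←0x52
2: ✓ ADDVC  r3←0x53
3: ✓ CMP  NZCV=0010
4: · MOVLE
5: ✓ ADDGT  r4←0xbe
6: ✓ CMP  NZCV=0011
7: ✓ ADDVS  r2←0x63
8: · MOVVC
9: ✓ SUBVS  r2←0x0f

EXEC = [1,2,5,7,9]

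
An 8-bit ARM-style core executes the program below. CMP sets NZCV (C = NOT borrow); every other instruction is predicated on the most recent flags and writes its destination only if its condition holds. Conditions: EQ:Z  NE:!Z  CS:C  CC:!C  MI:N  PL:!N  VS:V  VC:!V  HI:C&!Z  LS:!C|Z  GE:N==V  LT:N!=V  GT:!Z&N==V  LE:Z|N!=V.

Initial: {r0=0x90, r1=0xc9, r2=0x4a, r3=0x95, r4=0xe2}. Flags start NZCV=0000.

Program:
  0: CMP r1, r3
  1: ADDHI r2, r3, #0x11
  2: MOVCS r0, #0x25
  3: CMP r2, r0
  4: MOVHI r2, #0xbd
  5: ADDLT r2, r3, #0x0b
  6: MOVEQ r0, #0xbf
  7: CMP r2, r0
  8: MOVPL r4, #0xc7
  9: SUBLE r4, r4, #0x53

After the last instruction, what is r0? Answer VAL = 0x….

VAL = 0x25

[0] flags=0010 → (cmp)
[1] flags=0010 HI?T → r2=0xa6
[2] flags=0010 CS?T → r0=0x25
[3] flags=1010 → (cmp)
[4] flags=1010 HI?T → r2=0xbd
[5] flags=1010 LT?T → r2=0xa0
[6] flags=1010 EQ?F → skip
[7] flags=0011 → (cmp)
[8] flags=0011 PL?T → r4=0xc7
[9] flags=0011 LE?T → r4=0x74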